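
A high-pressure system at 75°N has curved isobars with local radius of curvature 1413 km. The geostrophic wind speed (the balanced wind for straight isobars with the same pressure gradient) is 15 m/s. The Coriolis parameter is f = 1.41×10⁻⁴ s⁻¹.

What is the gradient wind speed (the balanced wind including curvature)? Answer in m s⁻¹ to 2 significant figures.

16 m s⁻¹

Around a high, pressure-gradient force acts outward with centrifugal, so Coriolis balances both:
fV = (1/ρ)|∂P/∂n| + V²/R  →  V² − fR·V + fR·V_g = 0
With fR = 1.41×10⁻⁴ × 1413×10³ m = 199 m/s:
V = [fR − √((fR)² − 4 fR V_g)]/2 = [199 − √(199² − 4×199×15)]/2 = 16.3 m/s
Supergeostrophic (V > V_g = 15 m/s), as expected around a high.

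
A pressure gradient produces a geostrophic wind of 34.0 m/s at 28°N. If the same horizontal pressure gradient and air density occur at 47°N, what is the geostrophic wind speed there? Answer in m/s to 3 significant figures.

21.8 m/s

With the same pressure gradient and density, V_g ∝ 1/f ∝ 1/sin φ.
V₂ = V₁ · sin φ₁ / sin φ₂ = 34.0 × sin 28° / sin 47°
V₂ = 34.0 × 0.4695/0.7314 = 21.8 m/s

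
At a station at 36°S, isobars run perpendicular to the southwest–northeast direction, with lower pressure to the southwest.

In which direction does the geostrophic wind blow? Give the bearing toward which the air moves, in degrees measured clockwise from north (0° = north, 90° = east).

The pressure-gradient force points toward the southwest (bearing 225°).
Geostrophic balance: in the Southern Hemisphere the Coriolis force deflects motion to the left, so the geostrophic wind blows 90° to the left of the pressure-gradient force (low pressure on the right).
Rotating 225° by 90° counterclockwise gives 135° — the wind blows toward the southeast.

135°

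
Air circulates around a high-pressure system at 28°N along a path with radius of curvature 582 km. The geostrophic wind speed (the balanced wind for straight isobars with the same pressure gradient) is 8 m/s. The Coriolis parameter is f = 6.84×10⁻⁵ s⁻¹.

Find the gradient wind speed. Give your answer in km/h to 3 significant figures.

39.9 km/h

Around a high, pressure-gradient force acts outward with centrifugal, so Coriolis balances both:
fV = (1/ρ)|∂P/∂n| + V²/R  →  V² − fR·V + fR·V_g = 0
With fR = 6.84×10⁻⁵ × 582×10³ m = 39.8 m/s:
V = [fR − √((fR)² − 4 fR V_g)]/2 = [39.8 − √(39.8² − 4×39.8×8)]/2 = 11.1 m/s
Supergeostrophic (V > V_g = 8 m/s), as expected around a high.
Converting: 11.1 m/s × 3.6 = 39.9 km/h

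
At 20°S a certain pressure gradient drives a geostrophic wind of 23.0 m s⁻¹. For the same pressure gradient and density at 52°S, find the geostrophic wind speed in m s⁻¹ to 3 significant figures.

With the same pressure gradient and density, V_g ∝ 1/f ∝ 1/sin φ.
V₂ = V₁ · sin φ₁ / sin φ₂ = 23.0 × sin 20° / sin 52°
V₂ = 23.0 × 0.3420/0.7880 = 9.98 m s⁻¹

9.98 m s⁻¹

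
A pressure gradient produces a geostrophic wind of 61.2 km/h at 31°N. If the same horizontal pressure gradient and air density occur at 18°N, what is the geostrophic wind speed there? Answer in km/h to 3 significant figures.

102 km/h

With the same pressure gradient and density, V_g ∝ 1/f ∝ 1/sin φ.
V₂ = V₁ · sin φ₁ / sin φ₂ = 61.2 × sin 31° / sin 18°
V₂ = 61.2 × 0.5150/0.3090 = 102 km/h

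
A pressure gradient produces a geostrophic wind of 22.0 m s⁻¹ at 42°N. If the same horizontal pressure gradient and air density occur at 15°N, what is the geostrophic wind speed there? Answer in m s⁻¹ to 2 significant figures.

With the same pressure gradient and density, V_g ∝ 1/f ∝ 1/sin φ.
V₂ = V₁ · sin φ₁ / sin φ₂ = 22.0 × sin 42° / sin 15°
V₂ = 22.0 × 0.6691/0.2588 = 57 m s⁻¹

57 m s⁻¹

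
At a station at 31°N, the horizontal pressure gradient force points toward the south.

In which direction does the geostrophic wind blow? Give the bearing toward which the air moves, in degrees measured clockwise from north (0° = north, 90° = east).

The pressure-gradient force points toward the south (bearing 180°).
Geostrophic balance: in the Northern Hemisphere the Coriolis force deflects motion to the right, so the geostrophic wind blows 90° to the right of the pressure-gradient force (low pressure on the left).
Rotating 180° by 90° clockwise gives 270° — the wind blows toward the west.

270°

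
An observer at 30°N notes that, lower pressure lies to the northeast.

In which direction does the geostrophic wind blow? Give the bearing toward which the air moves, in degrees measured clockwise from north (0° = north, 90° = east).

The pressure-gradient force points toward the northeast (bearing 045°).
Geostrophic balance: in the Northern Hemisphere the Coriolis force deflects motion to the right, so the geostrophic wind blows 90° to the right of the pressure-gradient force (low pressure on the left).
Rotating 045° by 90° clockwise gives 135° — the wind blows toward the southeast.

135°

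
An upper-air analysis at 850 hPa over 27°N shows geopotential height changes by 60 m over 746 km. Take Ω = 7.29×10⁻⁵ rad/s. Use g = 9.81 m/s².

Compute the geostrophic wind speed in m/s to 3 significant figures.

Coriolis parameter at 27°N:
f = 2Ω sin φ = 2 × 7.29×10⁻⁵ × sin 27° = 6.62×10⁻⁵ s⁻¹
Height gradient: |∂Z/∂n| = 60 m / 746000 m = 8.04×10⁻⁵
On a pressure surface, geostrophic balance gives V_g = (g/f)|∂Z/∂n|:
V_g = 9.81 × 8.04×10⁻⁵ / 6.62×10⁻⁵ = 11.9 m/s

11.9 m/s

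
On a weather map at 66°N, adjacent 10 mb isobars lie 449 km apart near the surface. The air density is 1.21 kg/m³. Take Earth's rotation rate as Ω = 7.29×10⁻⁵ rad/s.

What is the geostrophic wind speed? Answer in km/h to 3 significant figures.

49.7 km/h

Coriolis parameter at 66°N:
f = 2Ω sin φ = 2 × 7.29×10⁻⁵ × sin 66° = 1.33×10⁻⁴ s⁻¹
Pressure gradient: |∂P/∂n| = 1000 Pa / 449000 m = 2.23×10⁻³ Pa/m
Geostrophic balance (pressure-gradient force = Coriolis force):
V_g = (1/(fρ)) |∂P/∂n| = 2.23×10⁻³ / (1.33×10⁻⁴ × 1.21) = 13.8 m/s
Converting: 13.8 m/s × 3.6 = 49.7 km/h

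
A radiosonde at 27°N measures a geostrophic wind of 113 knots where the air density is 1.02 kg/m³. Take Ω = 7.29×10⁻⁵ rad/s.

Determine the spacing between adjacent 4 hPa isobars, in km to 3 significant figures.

102 km

Coriolis parameter at 27°N:
f = 2Ω sin φ = 2 × 7.29×10⁻⁵ × sin 27° = 6.62×10⁻⁵ s⁻¹
Wind speed in SI: 113 knots = 58.1 m/s
Geostrophic balance rearranged: |∂P/∂n| = f ρ V_g
|∂P/∂n| = 6.62×10⁻⁵ × 1.02 × 58.1 = 3.92×10⁻³ Pa/m
Isobar spacing: Δn = ΔP/|∂P/∂n| = 400 Pa / 3.92×10⁻³ Pa/m = 101915 m ≈ 102 km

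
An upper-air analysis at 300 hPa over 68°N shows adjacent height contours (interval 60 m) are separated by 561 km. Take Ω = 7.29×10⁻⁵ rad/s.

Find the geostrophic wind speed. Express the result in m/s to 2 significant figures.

Coriolis parameter at 68°N:
f = 2Ω sin φ = 2 × 7.29×10⁻⁵ × sin 68° = 1.35×10⁻⁴ s⁻¹
Height gradient: |∂Z/∂n| = 60 m / 561000 m = 1.07×10⁻⁴
On a pressure surface, geostrophic balance gives V_g = (g/f)|∂Z/∂n|:
V_g = 9.81 × 1.07×10⁻⁴ / 1.35×10⁻⁴ = 7.76 m/s

7.8 m/s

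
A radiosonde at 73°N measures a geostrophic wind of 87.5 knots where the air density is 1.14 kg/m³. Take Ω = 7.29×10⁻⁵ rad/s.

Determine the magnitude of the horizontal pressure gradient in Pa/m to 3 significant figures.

Coriolis parameter at 73°N:
f = 2Ω sin φ = 2 × 7.29×10⁻⁵ × sin 73° = 1.39×10⁻⁴ s⁻¹
Wind speed in SI: 87.5 knots = 45.0 m/s
Geostrophic balance rearranged: |∂P/∂n| = f ρ V_g
|∂P/∂n| = 1.39×10⁻⁴ × 1.14 × 45.0 = 7.15×10⁻³ Pa/m

7.15×10⁻³ Pa/m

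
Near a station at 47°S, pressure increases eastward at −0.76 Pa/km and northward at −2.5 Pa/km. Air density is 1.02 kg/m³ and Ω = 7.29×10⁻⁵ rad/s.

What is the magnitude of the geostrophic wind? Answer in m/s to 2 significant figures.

Coriolis parameter at 47°S:
f = 2Ω sin φ = 2 × 7.29×10⁻⁵ × sin 47° = 1.07×10⁻⁴ s⁻¹
In the Southern Hemisphere f is negative: f = −1.07×10⁻⁴ s⁻¹.
Component geostrophic relations (x east, y north):
u_g = −(1/(fρ)) ∂P/∂y,  v_g = (1/(fρ)) ∂P/∂x
u_g = −(−2.5×10⁻³)/(−1.07×10⁻⁴ × 1.02) = −23.0 m/s;  v_g = (−0.76×10⁻³)/(−1.07×10⁻⁴ × 1.02) = 6.99 m/s
|V_g| = √(u_g² + v_g²) = 24.0 m/s

24 m/s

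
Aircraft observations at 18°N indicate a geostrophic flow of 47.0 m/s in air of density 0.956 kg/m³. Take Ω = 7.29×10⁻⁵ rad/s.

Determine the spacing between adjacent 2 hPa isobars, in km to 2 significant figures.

Coriolis parameter at 18°N:
f = 2Ω sin φ = 2 × 7.29×10⁻⁵ × sin 18° = 4.51×10⁻⁵ s⁻¹
Geostrophic balance rearranged: |∂P/∂n| = f ρ V_g
|∂P/∂n| = 4.51×10⁻⁵ × 0.956 × 47.0 = 2.02×10⁻³ Pa/m
Isobar spacing: Δn = ΔP/|∂P/∂n| = 200 Pa / 2.02×10⁻³ Pa/m = 98795 m ≈ 99 km

99 km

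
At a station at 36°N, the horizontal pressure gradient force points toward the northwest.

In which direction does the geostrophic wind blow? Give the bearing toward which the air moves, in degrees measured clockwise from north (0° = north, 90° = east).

045°

The pressure-gradient force points toward the northwest (bearing 315°).
Geostrophic balance: in the Northern Hemisphere the Coriolis force deflects motion to the right, so the geostrophic wind blows 90° to the right of the pressure-gradient force (low pressure on the left).
Rotating 315° by 90° clockwise gives 045° — the wind blows toward the northeast.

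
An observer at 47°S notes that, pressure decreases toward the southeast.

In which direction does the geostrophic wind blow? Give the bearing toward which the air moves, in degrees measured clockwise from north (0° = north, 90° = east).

045°

The pressure-gradient force points toward the southeast (bearing 135°).
Geostrophic balance: in the Southern Hemisphere the Coriolis force deflects motion to the left, so the geostrophic wind blows 90° to the left of the pressure-gradient force (low pressure on the right).
Rotating 135° by 90° counterclockwise gives 045° — the wind blows toward the northeast.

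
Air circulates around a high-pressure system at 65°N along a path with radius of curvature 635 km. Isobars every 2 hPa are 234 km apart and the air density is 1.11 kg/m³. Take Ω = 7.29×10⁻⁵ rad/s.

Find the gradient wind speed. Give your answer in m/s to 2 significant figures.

6.3 m/s

Coriolis parameter at 65°N:
f = 2Ω sin φ = 2 × 7.29×10⁻⁵ × sin 65° = 1.32×10⁻⁴ s⁻¹
Pressure gradient: |∂P/∂n| = 200 Pa / 234000 m = 8.55×10⁻⁴ Pa/m
Geostrophic speed: V_g = |∂P/∂n|/(fρ) = 8.55×10⁻⁴/(1.32×10⁻⁴ × 1.11) = 5.83 m/s
Around a high, pressure-gradient force acts outward with centrifugal, so Coriolis balances both:
fV = (1/ρ)|∂P/∂n| + V²/R  →  V² − fR·V + fR·V_g = 0
With fR = 1.32×10⁻⁴ × 635×10³ m = 83.9 m/s:
V = [fR − √((fR)² − 4 fR V_g)]/2 = [83.9 − √(83.9² − 4×83.9×5.83)]/2 = 6.3 m/s
Supergeostrophic (V > V_g = 5.83 m/s), as expected around a high.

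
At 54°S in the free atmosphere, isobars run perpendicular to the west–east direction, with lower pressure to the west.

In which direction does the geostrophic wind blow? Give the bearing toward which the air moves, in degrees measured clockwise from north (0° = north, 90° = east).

The pressure-gradient force points toward the west (bearing 270°).
Geostrophic balance: in the Southern Hemisphere the Coriolis force deflects motion to the left, so the geostrophic wind blows 90° to the left of the pressure-gradient force (low pressure on the right).
Rotating 270° by 90° counterclockwise gives 180° — the wind blows toward the south.

180°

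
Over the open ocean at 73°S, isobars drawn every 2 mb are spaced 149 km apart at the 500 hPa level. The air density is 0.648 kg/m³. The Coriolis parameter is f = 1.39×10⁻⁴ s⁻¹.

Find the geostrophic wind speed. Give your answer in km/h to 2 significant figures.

54 km/h

Pressure gradient: |∂P/∂n| = 200 Pa / 149000 m = 1.34×10⁻³ Pa/m
Geostrophic balance (pressure-gradient force = Coriolis force):
V_g = (1/(fρ)) |∂P/∂n| = 1.34×10⁻³ / (1.39×10⁻⁴ × 0.648) = 14.9 m/s
Converting: 14.9 m/s × 3.6 = 54 km/h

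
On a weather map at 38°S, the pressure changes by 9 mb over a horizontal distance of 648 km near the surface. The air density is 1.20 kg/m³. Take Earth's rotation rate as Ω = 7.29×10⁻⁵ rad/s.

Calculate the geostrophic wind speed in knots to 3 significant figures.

25.1 knots

Coriolis parameter at 38°S:
f = 2Ω sin φ = 2 × 7.29×10⁻⁵ × sin 38° = 8.98×10⁻⁵ s⁻¹
Pressure gradient: |∂P/∂n| = 900 Pa / 648000 m = 1.39×10⁻³ Pa/m
Geostrophic balance (pressure-gradient force = Coriolis force):
V_g = (1/(fρ)) |∂P/∂n| = 1.39×10⁻³ / (8.98×10⁻⁵ × 1.20) = 12.9 m/s
Converting: 12.9 m/s × 1.944 = 25.1 knots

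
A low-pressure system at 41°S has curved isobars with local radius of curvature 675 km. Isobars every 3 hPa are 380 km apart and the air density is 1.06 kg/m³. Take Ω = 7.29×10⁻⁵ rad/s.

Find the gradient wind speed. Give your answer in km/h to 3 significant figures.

25.3 km/h

Coriolis parameter at 41°S:
f = 2Ω sin φ = 2 × 7.29×10⁻⁵ × sin 41° = 9.57×10⁻⁵ s⁻¹
Pressure gradient: |∂P/∂n| = 300 Pa / 380000 m = 7.89×10⁻⁴ Pa/m
Geostrophic speed: V_g = |∂P/∂n|/(fρ) = 7.89×10⁻⁴/(9.57×10⁻⁵ × 1.06) = 7.79 m/s
Around a low, centrifugal force acts outward with Coriolis, so pressure-gradient force balances both:
(1/ρ)|∂P/∂n| = fV + V²/R  →  V² + fR·V − fR·V_g = 0
With fR = 9.57×10⁻⁵ × 675×10³ m = 64.6 m/s:
V = [−fR + √((fR)² + 4 fR V_g)]/2 = [−64.6 + √(64.6² + 4×64.6×7.79)]/2 = 7.02 m/s
Subgeostrophic (V < V_g = 7.79 m/s), as expected around a low.
Converting: 7.02 m/s × 3.6 = 25.3 km/h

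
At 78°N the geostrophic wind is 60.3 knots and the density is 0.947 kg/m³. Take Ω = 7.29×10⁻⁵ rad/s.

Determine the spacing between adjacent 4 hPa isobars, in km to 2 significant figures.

Coriolis parameter at 78°N:
f = 2Ω sin φ = 2 × 7.29×10⁻⁵ × sin 78° = 1.43×10⁻⁴ s⁻¹
Wind speed in SI: 60.3 knots = 31.0 m/s
Geostrophic balance rearranged: |∂P/∂n| = f ρ V_g
|∂P/∂n| = 1.43×10⁻⁴ × 0.947 × 31.0 = 4.19×10⁻³ Pa/m
Isobar spacing: Δn = ΔP/|∂P/∂n| = 400 Pa / 4.19×10⁻³ Pa/m = 95476 m ≈ 95 km

95 km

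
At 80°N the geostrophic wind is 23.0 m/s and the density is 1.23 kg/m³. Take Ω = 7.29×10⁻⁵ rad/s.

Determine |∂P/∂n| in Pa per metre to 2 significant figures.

4.1×10⁻³ Pa/m

Coriolis parameter at 80°N:
f = 2Ω sin φ = 2 × 7.29×10⁻⁵ × sin 80° = 1.44×10⁻⁴ s⁻¹
Geostrophic balance rearranged: |∂P/∂n| = f ρ V_g
|∂P/∂n| = 1.44×10⁻⁴ × 1.23 × 23.0 = 4.06×10⁻³ Pa/m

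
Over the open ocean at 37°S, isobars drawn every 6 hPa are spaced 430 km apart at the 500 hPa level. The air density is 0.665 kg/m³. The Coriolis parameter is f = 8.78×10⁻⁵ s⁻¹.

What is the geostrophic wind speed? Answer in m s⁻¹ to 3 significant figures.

Pressure gradient: |∂P/∂n| = 600 Pa / 430000 m = 1.40×10⁻³ Pa/m
Geostrophic balance (pressure-gradient force = Coriolis force):
V_g = (1/(fρ)) |∂P/∂n| = 1.40×10⁻³ / (8.78×10⁻⁵ × 0.665) = 23.9 m/s

23.9 m s⁻¹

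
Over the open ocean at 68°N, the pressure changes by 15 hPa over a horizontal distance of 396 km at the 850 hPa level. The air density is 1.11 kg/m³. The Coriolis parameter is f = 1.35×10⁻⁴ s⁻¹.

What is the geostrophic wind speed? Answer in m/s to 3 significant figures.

25.3 m/s

Pressure gradient: |∂P/∂n| = 1500 Pa / 396000 m = 3.79×10⁻³ Pa/m
Geostrophic balance (pressure-gradient force = Coriolis force):
V_g = (1/(fρ)) |∂P/∂n| = 3.79×10⁻³ / (1.35×10⁻⁴ × 1.11) = 25.3 m/s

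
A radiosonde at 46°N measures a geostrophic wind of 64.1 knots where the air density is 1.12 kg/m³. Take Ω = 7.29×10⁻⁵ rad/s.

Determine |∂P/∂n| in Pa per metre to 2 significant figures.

3.9×10⁻³ Pa/m

Coriolis parameter at 46°N:
f = 2Ω sin φ = 2 × 7.29×10⁻⁵ × sin 46° = 1.05×10⁻⁴ s⁻¹
Wind speed in SI: 64.1 knots = 33.0 m/s
Geostrophic balance rearranged: |∂P/∂n| = f ρ V_g
|∂P/∂n| = 1.05×10⁻⁴ × 1.12 × 33.0 = 3.87×10⁻³ Pa/m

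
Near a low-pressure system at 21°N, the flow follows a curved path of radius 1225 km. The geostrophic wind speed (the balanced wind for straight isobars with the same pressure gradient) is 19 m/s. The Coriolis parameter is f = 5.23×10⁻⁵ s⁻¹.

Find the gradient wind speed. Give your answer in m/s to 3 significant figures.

15.3 m/s

Around a low, centrifugal force acts outward with Coriolis, so pressure-gradient force balances both:
(1/ρ)|∂P/∂n| = fV + V²/R  →  V² + fR·V − fR·V_g = 0
With fR = 5.23×10⁻⁵ × 1225×10³ m = 64.1 m/s:
V = [−fR + √((fR)² + 4 fR V_g)]/2 = [−64.1 + √(64.1² + 4×64.1×19)]/2 = 15.3 m/s
Subgeostrophic (V < V_g = 19 m/s), as expected around a low.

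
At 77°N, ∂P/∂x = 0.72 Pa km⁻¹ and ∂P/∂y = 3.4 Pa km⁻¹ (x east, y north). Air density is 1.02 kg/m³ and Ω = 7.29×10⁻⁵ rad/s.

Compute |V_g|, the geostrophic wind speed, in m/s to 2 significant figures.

24 m/s

Coriolis parameter at 77°N:
f = 2Ω sin φ = 2 × 7.29×10⁻⁵ × sin 77° = 1.42×10⁻⁴ s⁻¹
Component geostrophic relations (x east, y north):
u_g = −(1/(fρ)) ∂P/∂y,  v_g = (1/(fρ)) ∂P/∂x
u_g = −(3.4×10⁻³)/(1.42×10⁻⁴ × 1.02) = −23.5 m/s;  v_g = (0.72×10⁻³)/(1.42×10⁻⁴ × 1.02) = 4.97 m/s
|V_g| = √(u_g² + v_g²) = 24.0 m/s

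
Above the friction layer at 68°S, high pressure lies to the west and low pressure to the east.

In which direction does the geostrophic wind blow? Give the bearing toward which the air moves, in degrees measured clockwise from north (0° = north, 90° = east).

000°

The pressure-gradient force points toward the east (bearing 090°).
Geostrophic balance: in the Southern Hemisphere the Coriolis force deflects motion to the left, so the geostrophic wind blows 90° to the left of the pressure-gradient force (low pressure on the right).
Rotating 090° by 90° counterclockwise gives 000° — the wind blows toward the north.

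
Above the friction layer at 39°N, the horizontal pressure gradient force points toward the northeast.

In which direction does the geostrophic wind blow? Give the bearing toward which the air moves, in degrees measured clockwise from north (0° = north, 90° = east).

The pressure-gradient force points toward the northeast (bearing 045°).
Geostrophic balance: in the Northern Hemisphere the Coriolis force deflects motion to the right, so the geostrophic wind blows 90° to the right of the pressure-gradient force (low pressure on the left).
Rotating 045° by 90° clockwise gives 135° — the wind blows toward the southeast.

135°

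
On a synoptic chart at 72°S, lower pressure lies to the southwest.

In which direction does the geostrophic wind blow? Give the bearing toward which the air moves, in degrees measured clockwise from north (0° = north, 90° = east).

135°

The pressure-gradient force points toward the southwest (bearing 225°).
Geostrophic balance: in the Southern Hemisphere the Coriolis force deflects motion to the left, so the geostrophic wind blows 90° to the left of the pressure-gradient force (low pressure on the right).
Rotating 225° by 90° counterclockwise gives 135° — the wind blows toward the southeast.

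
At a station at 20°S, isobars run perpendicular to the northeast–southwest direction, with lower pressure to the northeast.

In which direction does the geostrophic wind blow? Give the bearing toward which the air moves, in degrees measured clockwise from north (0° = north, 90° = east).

315°

The pressure-gradient force points toward the northeast (bearing 045°).
Geostrophic balance: in the Southern Hemisphere the Coriolis force deflects motion to the left, so the geostrophic wind blows 90° to the left of the pressure-gradient force (low pressure on the right).
Rotating 045° by 90° counterclockwise gives 315° — the wind blows toward the northwest.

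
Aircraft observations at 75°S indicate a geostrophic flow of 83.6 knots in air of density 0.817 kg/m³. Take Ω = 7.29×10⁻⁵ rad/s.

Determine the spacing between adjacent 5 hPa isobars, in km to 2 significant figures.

Coriolis parameter at 75°S:
f = 2Ω sin φ = 2 × 7.29×10⁻⁵ × sin 75° = 1.41×10⁻⁴ s⁻¹
Wind speed in SI: 83.6 knots = 43.0 m/s
Geostrophic balance rearranged: |∂P/∂n| = f ρ V_g
|∂P/∂n| = 1.41×10⁻⁴ × 0.817 × 43.0 = 4.95×10⁻³ Pa/m
Isobar spacing: Δn = ΔP/|∂P/∂n| = 500 Pa / 4.95×10⁻³ Pa/m = 101042 m ≈ 100 km

100 km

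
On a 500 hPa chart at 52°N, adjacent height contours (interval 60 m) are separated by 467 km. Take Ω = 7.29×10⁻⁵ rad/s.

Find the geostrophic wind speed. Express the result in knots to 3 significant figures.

Coriolis parameter at 52°N:
f = 2Ω sin φ = 2 × 7.29×10⁻⁵ × sin 52° = 1.15×10⁻⁴ s⁻¹
Height gradient: |∂Z/∂n| = 60 m / 467000 m = 1.28×10⁻⁴
On a pressure surface, geostrophic balance gives V_g = (g/f)|∂Z/∂n|:
V_g = 9.81 × 1.28×10⁻⁴ / 1.15×10⁻⁴ = 11.0 m/s
Converting: 11.0 m/s × 1.944 = 21.3 knots

21.3 knots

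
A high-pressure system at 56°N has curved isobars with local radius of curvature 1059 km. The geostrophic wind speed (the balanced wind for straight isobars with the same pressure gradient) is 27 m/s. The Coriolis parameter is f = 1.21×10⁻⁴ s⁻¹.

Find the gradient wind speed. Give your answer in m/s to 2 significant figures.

39 m/s

Around a high, pressure-gradient force acts outward with centrifugal, so Coriolis balances both:
fV = (1/ρ)|∂P/∂n| + V²/R  →  V² − fR·V + fR·V_g = 0
With fR = 1.21×10⁻⁴ × 1059×10³ m = 128 m/s:
V = [fR − √((fR)² − 4 fR V_g)]/2 = [128 − √(128² − 4×128×27)]/2 = 38.7 m/s
Supergeostrophic (V > V_g = 27 m/s), as expected around a high.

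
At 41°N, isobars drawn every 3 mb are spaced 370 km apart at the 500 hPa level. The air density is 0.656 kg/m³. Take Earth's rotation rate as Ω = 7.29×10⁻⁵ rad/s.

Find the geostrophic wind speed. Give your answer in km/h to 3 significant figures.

Coriolis parameter at 41°N:
f = 2Ω sin φ = 2 × 7.29×10⁻⁵ × sin 41° = 9.57×10⁻⁵ s⁻¹
Pressure gradient: |∂P/∂n| = 300 Pa / 370000 m = 8.11×10⁻⁴ Pa/m
Geostrophic balance (pressure-gradient force = Coriolis force):
V_g = (1/(fρ)) |∂P/∂n| = 8.11×10⁻⁴ / (9.57×10⁻⁵ × 0.656) = 12.9 m/s
Converting: 12.9 m/s × 3.6 = 46.5 km/h

46.5 km/h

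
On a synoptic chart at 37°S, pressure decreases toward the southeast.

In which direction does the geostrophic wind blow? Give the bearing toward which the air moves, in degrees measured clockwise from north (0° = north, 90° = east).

045°

The pressure-gradient force points toward the southeast (bearing 135°).
Geostrophic balance: in the Southern Hemisphere the Coriolis force deflects motion to the left, so the geostrophic wind blows 90° to the left of the pressure-gradient force (low pressure on the right).
Rotating 135° by 90° counterclockwise gives 045° — the wind blows toward the northeast.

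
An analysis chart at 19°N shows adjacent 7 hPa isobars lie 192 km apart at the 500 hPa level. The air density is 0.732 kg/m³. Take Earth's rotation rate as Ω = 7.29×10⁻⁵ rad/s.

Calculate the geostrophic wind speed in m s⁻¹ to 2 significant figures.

Coriolis parameter at 19°N:
f = 2Ω sin φ = 2 × 7.29×10⁻⁵ × sin 19° = 4.75×10⁻⁵ s⁻¹
Pressure gradient: |∂P/∂n| = 700 Pa / 192000 m = 3.65×10⁻³ Pa/m
Geostrophic balance (pressure-gradient force = Coriolis force):
V_g = (1/(fρ)) |∂P/∂n| = 3.65×10⁻³ / (4.75×10⁻⁵ × 0.732) = 105 m/s

100 m s⁻¹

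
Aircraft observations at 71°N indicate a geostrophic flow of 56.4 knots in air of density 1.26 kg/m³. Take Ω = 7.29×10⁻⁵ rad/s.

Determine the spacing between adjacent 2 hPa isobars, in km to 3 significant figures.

39.7 km

Coriolis parameter at 71°N:
f = 2Ω sin φ = 2 × 7.29×10⁻⁵ × sin 71° = 1.38×10⁻⁴ s⁻¹
Wind speed in SI: 56.4 knots = 29.0 m/s
Geostrophic balance rearranged: |∂P/∂n| = f ρ V_g
|∂P/∂n| = 1.38×10⁻⁴ × 1.26 × 29.0 = 5.04×10⁻³ Pa/m
Isobar spacing: Δn = ΔP/|∂P/∂n| = 200 Pa / 5.04×10⁻³ Pa/m = 39684 m ≈ 39.7 km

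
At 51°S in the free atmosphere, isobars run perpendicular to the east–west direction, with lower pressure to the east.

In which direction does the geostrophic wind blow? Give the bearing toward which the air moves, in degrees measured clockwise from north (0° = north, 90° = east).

The pressure-gradient force points toward the east (bearing 090°).
Geostrophic balance: in the Southern Hemisphere the Coriolis force deflects motion to the left, so the geostrophic wind blows 90° to the left of the pressure-gradient force (low pressure on the right).
Rotating 090° by 90° counterclockwise gives 000° — the wind blows toward the north.

000°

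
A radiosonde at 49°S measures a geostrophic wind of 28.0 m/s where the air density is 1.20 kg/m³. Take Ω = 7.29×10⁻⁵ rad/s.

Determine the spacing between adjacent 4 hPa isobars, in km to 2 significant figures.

110 km

Coriolis parameter at 49°S:
f = 2Ω sin φ = 2 × 7.29×10⁻⁵ × sin 49° = 1.10×10⁻⁴ s⁻¹
Geostrophic balance rearranged: |∂P/∂n| = f ρ V_g
|∂P/∂n| = 1.10×10⁻⁴ × 1.20 × 28.0 = 3.70×10⁻³ Pa/m
Isobar spacing: Δn = ΔP/|∂P/∂n| = 400 Pa / 3.70×10⁻³ Pa/m = 108189 m ≈ 110 km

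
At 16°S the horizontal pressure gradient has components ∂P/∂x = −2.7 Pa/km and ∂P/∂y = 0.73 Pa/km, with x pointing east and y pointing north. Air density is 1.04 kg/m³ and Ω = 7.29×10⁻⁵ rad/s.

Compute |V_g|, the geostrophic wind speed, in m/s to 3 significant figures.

Coriolis parameter at 16°S:
f = 2Ω sin φ = 2 × 7.29×10⁻⁵ × sin 16° = 4.02×10⁻⁵ s⁻¹
In the Southern Hemisphere f is negative: f = −4.02×10⁻⁵ s⁻¹.
Component geostrophic relations (x east, y north):
u_g = −(1/(fρ)) ∂P/∂y,  v_g = (1/(fρ)) ∂P/∂x
u_g = −(0.73×10⁻³)/(−4.02×10⁻⁵ × 1.04) = 17.5 m/s;  v_g = (−2.7×10⁻³)/(−4.02×10⁻⁵ × 1.04) = 64.6 m/s
|V_g| = √(u_g² + v_g²) = 66.9 m/s

66.9 m/s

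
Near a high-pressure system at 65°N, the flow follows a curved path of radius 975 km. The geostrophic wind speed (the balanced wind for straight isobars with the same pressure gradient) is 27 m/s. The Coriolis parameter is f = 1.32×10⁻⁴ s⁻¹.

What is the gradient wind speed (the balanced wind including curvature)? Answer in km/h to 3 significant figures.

139 km/h

Around a high, pressure-gradient force acts outward with centrifugal, so Coriolis balances both:
fV = (1/ρ)|∂P/∂n| + V²/R  →  V² − fR·V + fR·V_g = 0
With fR = 1.32×10⁻⁴ × 975×10³ m = 129 m/s:
V = [fR − √((fR)² − 4 fR V_g)]/2 = [129 − √(129² − 4×129×27)]/2 = 38.5 m/s
Supergeostrophic (V > V_g = 27 m/s), as expected around a high.
Converting: 38.5 m/s × 3.6 = 139 km/h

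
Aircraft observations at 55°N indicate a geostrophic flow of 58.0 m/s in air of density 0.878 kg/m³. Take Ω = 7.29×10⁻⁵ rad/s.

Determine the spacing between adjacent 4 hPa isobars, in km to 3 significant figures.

65.8 km

Coriolis parameter at 55°N:
f = 2Ω sin φ = 2 × 7.29×10⁻⁵ × sin 55° = 1.19×10⁻⁴ s⁻¹
Geostrophic balance rearranged: |∂P/∂n| = f ρ V_g
|∂P/∂n| = 1.19×10⁻⁴ × 0.878 × 58.0 = 6.08×10⁻³ Pa/m
Isobar spacing: Δn = ΔP/|∂P/∂n| = 400 Pa / 6.08×10⁻³ Pa/m = 65768 m ≈ 65.8 km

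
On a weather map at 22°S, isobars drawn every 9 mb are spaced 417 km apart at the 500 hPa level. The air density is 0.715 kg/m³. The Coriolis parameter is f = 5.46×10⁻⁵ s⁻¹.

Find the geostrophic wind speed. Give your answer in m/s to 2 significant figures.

55 m/s

Pressure gradient: |∂P/∂n| = 900 Pa / 417000 m = 2.16×10⁻³ Pa/m
Geostrophic balance (pressure-gradient force = Coriolis force):
V_g = (1/(fρ)) |∂P/∂n| = 2.16×10⁻³ / (5.46×10⁻⁵ × 0.715) = 55.3 m/s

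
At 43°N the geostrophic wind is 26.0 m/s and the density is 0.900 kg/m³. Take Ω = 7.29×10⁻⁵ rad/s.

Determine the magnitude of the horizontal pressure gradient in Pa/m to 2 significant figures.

2.3×10⁻³ Pa/m

Coriolis parameter at 43°N:
f = 2Ω sin φ = 2 × 7.29×10⁻⁵ × sin 43° = 9.94×10⁻⁵ s⁻¹
Geostrophic balance rearranged: |∂P/∂n| = f ρ V_g
|∂P/∂n| = 9.94×10⁻⁵ × 0.900 × 26.0 = 2.33×10⁻³ Pa/m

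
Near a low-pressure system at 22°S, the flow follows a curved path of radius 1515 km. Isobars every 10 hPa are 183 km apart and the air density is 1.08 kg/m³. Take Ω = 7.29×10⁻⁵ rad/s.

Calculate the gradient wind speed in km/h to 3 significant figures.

Coriolis parameter at 22°S:
f = 2Ω sin φ = 2 × 7.29×10⁻⁵ × sin 22° = 5.46×10⁻⁵ s⁻¹
Pressure gradient: |∂P/∂n| = 1000 Pa / 183000 m = 5.46×10⁻³ Pa/m
Geostrophic speed: V_g = |∂P/∂n|/(fρ) = 5.46×10⁻³/(5.46×10⁻⁵ × 1.08) = 92.6 m/s
Around a low, centrifugal force acts outward with Coriolis, so pressure-gradient force balances both:
(1/ρ)|∂P/∂n| = fV + V²/R  →  V² + fR·V − fR·V_g = 0
With fR = 5.46×10⁻⁵ × 1515×10³ m = 82.7 m/s:
V = [−fR + √((fR)² + 4 fR V_g)]/2 = [−82.7 + √(82.7² + 4×82.7×92.6)]/2 = 55.5 m/s
Subgeostrophic (V < V_g = 92.6 m/s), as expected around a low.
Converting: 55.5 m/s × 3.6 = 200 km/h

200 km/h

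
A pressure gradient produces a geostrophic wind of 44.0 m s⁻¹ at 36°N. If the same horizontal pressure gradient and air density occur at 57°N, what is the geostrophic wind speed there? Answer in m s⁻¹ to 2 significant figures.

With the same pressure gradient and density, V_g ∝ 1/f ∝ 1/sin φ.
V₂ = V₁ · sin φ₁ / sin φ₂ = 44.0 × sin 36° / sin 57°
V₂ = 44.0 × 0.5878/0.8387 = 31 m s⁻¹

31 m s⁻¹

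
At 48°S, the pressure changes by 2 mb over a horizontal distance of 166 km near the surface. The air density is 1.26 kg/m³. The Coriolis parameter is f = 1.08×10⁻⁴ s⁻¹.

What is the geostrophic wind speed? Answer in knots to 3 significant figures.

Pressure gradient: |∂P/∂n| = 200 Pa / 166000 m = 1.20×10⁻³ Pa/m
Geostrophic balance (pressure-gradient force = Coriolis force):
V_g = (1/(fρ)) |∂P/∂n| = 1.20×10⁻³ / (1.08×10⁻⁴ × 1.26) = 8.85 m/s
Converting: 8.85 m/s × 1.944 = 17.2 knots

17.2 knots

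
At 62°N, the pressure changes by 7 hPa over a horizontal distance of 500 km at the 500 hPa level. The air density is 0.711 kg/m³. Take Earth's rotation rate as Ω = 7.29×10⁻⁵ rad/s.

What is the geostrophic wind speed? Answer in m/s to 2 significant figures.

Coriolis parameter at 62°N:
f = 2Ω sin φ = 2 × 7.29×10⁻⁵ × sin 62° = 1.29×10⁻⁴ s⁻¹
Pressure gradient: |∂P/∂n| = 700 Pa / 500000 m = 1.40×10⁻³ Pa/m
Geostrophic balance (pressure-gradient force = Coriolis force):
V_g = (1/(fρ)) |∂P/∂n| = 1.40×10⁻³ / (1.29×10⁻⁴ × 0.711) = 15.3 m/s

15 m/s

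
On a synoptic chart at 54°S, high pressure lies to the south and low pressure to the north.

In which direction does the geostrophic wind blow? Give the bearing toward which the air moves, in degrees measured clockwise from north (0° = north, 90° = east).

The pressure-gradient force points toward the north (bearing 000°).
Geostrophic balance: in the Southern Hemisphere the Coriolis force deflects motion to the left, so the geostrophic wind blows 90° to the left of the pressure-gradient force (low pressure on the right).
Rotating 000° by 90° counterclockwise gives 270° — the wind blows toward the west.

270°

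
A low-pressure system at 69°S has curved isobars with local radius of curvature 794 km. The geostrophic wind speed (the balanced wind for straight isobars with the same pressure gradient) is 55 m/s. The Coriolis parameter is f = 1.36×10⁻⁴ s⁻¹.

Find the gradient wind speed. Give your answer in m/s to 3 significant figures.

40.1 m/s

Around a low, centrifugal force acts outward with Coriolis, so pressure-gradient force balances both:
(1/ρ)|∂P/∂n| = fV + V²/R  →  V² + fR·V − fR·V_g = 0
With fR = 1.36×10⁻⁴ × 794×10³ m = 108 m/s:
V = [−fR + √((fR)² + 4 fR V_g)]/2 = [−108 + √(108² + 4×108×55)]/2 = 40.1 m/s
Subgeostrophic (V < V_g = 55 m/s), as expected around a low.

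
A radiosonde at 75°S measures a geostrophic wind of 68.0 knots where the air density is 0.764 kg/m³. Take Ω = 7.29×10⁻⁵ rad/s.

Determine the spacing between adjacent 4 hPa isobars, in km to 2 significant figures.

110 km

Coriolis parameter at 75°S:
f = 2Ω sin φ = 2 × 7.29×10⁻⁵ × sin 75° = 1.41×10⁻⁴ s⁻¹
Wind speed in SI: 68.0 knots = 35.0 m/s
Geostrophic balance rearranged: |∂P/∂n| = f ρ V_g
|∂P/∂n| = 1.41×10⁻⁴ × 0.764 × 35.0 = 3.76×10⁻³ Pa/m
Isobar spacing: Δn = ΔP/|∂P/∂n| = 400 Pa / 3.76×10⁻³ Pa/m = 106272 m ≈ 110 km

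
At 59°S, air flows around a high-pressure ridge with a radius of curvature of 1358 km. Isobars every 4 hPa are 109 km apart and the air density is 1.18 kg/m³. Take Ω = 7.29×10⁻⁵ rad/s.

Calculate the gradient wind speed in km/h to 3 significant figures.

Coriolis parameter at 59°S:
f = 2Ω sin φ = 2 × 7.29×10⁻⁵ × sin 59° = 1.25×10⁻⁴ s⁻¹
Pressure gradient: |∂P/∂n| = 400 Pa / 109000 m = 3.67×10⁻³ Pa/m
Geostrophic speed: V_g = |∂P/∂n|/(fρ) = 3.67×10⁻³/(1.25×10⁻⁴ × 1.18) = 24.9 m/s
Around a high, pressure-gradient force acts outward with centrifugal, so Coriolis balances both:
fV = (1/ρ)|∂P/∂n| + V²/R  →  V² − fR·V + fR·V_g = 0
With fR = 1.25×10⁻⁴ × 1358×10³ m = 170 m/s:
V = [fR − √((fR)² − 4 fR V_g)]/2 = [170 − √(170² − 4×170×24.9)]/2 = 30.3 m/s
Supergeostrophic (V > V_g = 24.9 m/s), as expected around a high.
Converting: 30.3 m/s × 3.6 = 109 km/h

109 km/h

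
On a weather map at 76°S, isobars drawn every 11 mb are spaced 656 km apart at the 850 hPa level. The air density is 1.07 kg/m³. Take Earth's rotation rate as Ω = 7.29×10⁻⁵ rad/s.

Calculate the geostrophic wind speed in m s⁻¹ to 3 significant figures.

11.1 m s⁻¹

Coriolis parameter at 76°S:
f = 2Ω sin φ = 2 × 7.29×10⁻⁵ × sin 76° = 1.41×10⁻⁴ s⁻¹
Pressure gradient: |∂P/∂n| = 1100 Pa / 656000 m = 1.68×10⁻³ Pa/m
Geostrophic balance (pressure-gradient force = Coriolis force):
V_g = (1/(fρ)) |∂P/∂n| = 1.68×10⁻³ / (1.41×10⁻⁴ × 1.07) = 11.1 m/s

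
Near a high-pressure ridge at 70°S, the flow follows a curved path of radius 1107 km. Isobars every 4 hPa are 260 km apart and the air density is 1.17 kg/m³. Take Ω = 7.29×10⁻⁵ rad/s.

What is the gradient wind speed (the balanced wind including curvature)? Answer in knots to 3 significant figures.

Coriolis parameter at 70°S:
f = 2Ω sin φ = 2 × 7.29×10⁻⁵ × sin 70° = 1.37×10⁻⁴ s⁻¹
Pressure gradient: |∂P/∂n| = 400 Pa / 260000 m = 1.54×10⁻³ Pa/m
Geostrophic speed: V_g = |∂P/∂n|/(fρ) = 1.54×10⁻³/(1.37×10⁻⁴ × 1.17) = 9.60 m/s
Around a high, pressure-gradient force acts outward with centrifugal, so Coriolis balances both:
fV = (1/ρ)|∂P/∂n| + V²/R  →  V² − fR·V + fR·V_g = 0
With fR = 1.37×10⁻⁴ × 1107×10³ m = 152 m/s:
V = [fR − √((fR)² − 4 fR V_g)]/2 = [152 − √(152² − 4×152×9.6)]/2 = 10.3 m/s
Supergeostrophic (V > V_g = 9.6 m/s), as expected around a high.
Converting: 10.3 m/s × 1.944 = 20.0 knots

20.0 knots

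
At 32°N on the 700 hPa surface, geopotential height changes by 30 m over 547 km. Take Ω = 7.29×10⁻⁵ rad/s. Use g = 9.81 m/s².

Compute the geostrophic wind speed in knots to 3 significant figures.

Coriolis parameter at 32°N:
f = 2Ω sin φ = 2 × 7.29×10⁻⁵ × sin 32° = 7.73×10⁻⁵ s⁻¹
Height gradient: |∂Z/∂n| = 30 m / 547000 m = 5.48×10⁻⁵
On a pressure surface, geostrophic balance gives V_g = (g/f)|∂Z/∂n|:
V_g = 9.81 × 5.48×10⁻⁵ / 7.73×10⁻⁵ = 6.96 m/s
Converting: 6.96 m/s × 1.944 = 13.5 knots

13.5 knots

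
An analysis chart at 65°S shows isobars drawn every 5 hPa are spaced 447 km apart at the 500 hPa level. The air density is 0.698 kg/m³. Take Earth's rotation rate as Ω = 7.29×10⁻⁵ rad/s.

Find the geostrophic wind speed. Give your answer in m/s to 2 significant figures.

Coriolis parameter at 65°S:
f = 2Ω sin φ = 2 × 7.29×10⁻⁵ × sin 65° = 1.32×10⁻⁴ s⁻¹
Pressure gradient: |∂P/∂n| = 500 Pa / 447000 m = 1.12×10⁻³ Pa/m
Geostrophic balance (pressure-gradient force = Coriolis force):
V_g = (1/(fρ)) |∂P/∂n| = 1.12×10⁻³ / (1.32×10⁻⁴ × 0.698) = 12.1 m/s

12 m/s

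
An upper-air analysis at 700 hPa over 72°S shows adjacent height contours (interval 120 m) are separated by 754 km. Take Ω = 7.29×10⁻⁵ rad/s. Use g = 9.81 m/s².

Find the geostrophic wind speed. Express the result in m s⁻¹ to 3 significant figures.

11.3 m s⁻¹

Coriolis parameter at 72°S:
f = 2Ω sin φ = 2 × 7.29×10⁻⁵ × sin 72° = 1.39×10⁻⁴ s⁻¹
Height gradient: |∂Z/∂n| = 120 m / 754000 m = 1.59×10⁻⁴
On a pressure surface, geostrophic balance gives V_g = (g/f)|∂Z/∂n|:
V_g = 9.81 × 1.59×10⁻⁴ / 1.39×10⁻⁴ = 11.3 m/s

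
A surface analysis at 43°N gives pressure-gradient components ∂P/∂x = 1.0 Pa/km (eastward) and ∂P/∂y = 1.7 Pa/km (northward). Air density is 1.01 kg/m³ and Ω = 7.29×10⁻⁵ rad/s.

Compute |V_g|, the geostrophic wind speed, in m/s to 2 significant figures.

Coriolis parameter at 43°N:
f = 2Ω sin φ = 2 × 7.29×10⁻⁵ × sin 43° = 9.94×10⁻⁵ s⁻¹
Component geostrophic relations (x east, y north):
u_g = −(1/(fρ)) ∂P/∂y,  v_g = (1/(fρ)) ∂P/∂x
u_g = −(1.7×10⁻³)/(9.94×10⁻⁵ × 1.01) = −16.9 m/s;  v_g = (1.0×10⁻³)/(9.94×10⁻⁵ × 1.01) = 9.96 m/s
|V_g| = √(u_g² + v_g²) = 19.6 m/s

20 m/s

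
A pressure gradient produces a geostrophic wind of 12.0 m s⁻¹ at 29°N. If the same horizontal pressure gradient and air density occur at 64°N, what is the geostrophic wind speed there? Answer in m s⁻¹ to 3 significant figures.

With the same pressure gradient and density, V_g ∝ 1/f ∝ 1/sin φ.
V₂ = V₁ · sin φ₁ / sin φ₂ = 12.0 × sin 29° / sin 64°
V₂ = 12.0 × 0.4848/0.8988 = 6.47 m s⁻¹

6.47 m s⁻¹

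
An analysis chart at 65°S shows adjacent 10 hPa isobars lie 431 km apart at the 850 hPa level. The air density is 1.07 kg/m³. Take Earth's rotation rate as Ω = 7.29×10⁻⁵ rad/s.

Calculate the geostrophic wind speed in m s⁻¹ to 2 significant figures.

Coriolis parameter at 65°S:
f = 2Ω sin φ = 2 × 7.29×10⁻⁵ × sin 65° = 1.32×10⁻⁴ s⁻¹
Pressure gradient: |∂P/∂n| = 1000 Pa / 431000 m = 2.32×10⁻³ Pa/m
Geostrophic balance (pressure-gradient force = Coriolis force):
V_g = (1/(fρ)) |∂P/∂n| = 2.32×10⁻³ / (1.32×10⁻⁴ × 1.07) = 16.4 m/s

16 m s⁻¹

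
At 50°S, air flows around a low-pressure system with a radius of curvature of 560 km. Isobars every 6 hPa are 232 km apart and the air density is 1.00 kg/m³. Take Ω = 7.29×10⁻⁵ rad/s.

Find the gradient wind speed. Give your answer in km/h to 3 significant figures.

Coriolis parameter at 50°S:
f = 2Ω sin φ = 2 × 7.29×10⁻⁵ × sin 50° = 1.12×10⁻⁴ s⁻¹
Pressure gradient: |∂P/∂n| = 600 Pa / 232000 m = 2.59×10⁻³ Pa/m
Geostrophic speed: V_g = |∂P/∂n|/(fρ) = 2.59×10⁻³/(1.12×10⁻⁴ × 1.00) = 23.2 m/s
Around a low, centrifugal force acts outward with Coriolis, so pressure-gradient force balances both:
(1/ρ)|∂P/∂n| = fV + V²/R  →  V² + fR·V − fR·V_g = 0
With fR = 1.12×10⁻⁴ × 560×10³ m = 62.5 m/s:
V = [−fR + √((fR)² + 4 fR V_g)]/2 = [−62.5 + √(62.5² + 4×62.5×23.2)]/2 = 18 m/s
Subgeostrophic (V < V_g = 23.2 m/s), as expected around a low.
Converting: 18 m/s × 3.6 = 64.7 km/h

64.7 km/h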